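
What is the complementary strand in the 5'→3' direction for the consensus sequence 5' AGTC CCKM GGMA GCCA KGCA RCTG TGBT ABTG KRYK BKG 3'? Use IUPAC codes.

5'-CMVMRYMCAVTAVCACAGYTGCMTGGCTKCCKMGGGACT-3'

Standard pairs A↔T, G↔C; ambiguity codes pair R↔Y, M↔K, B↔V. Complement (TCAGGGMKCCKTCGGTMCGTYGACACVATVACMYRMVMC), then reverse for 5'→3'.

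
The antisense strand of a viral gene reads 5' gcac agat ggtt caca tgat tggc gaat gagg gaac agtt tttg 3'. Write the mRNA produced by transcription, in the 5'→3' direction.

RNA polymerase reads the template 3'→5' and synthesizes mRNA 5'→3' by base-pairing (A→U, T→A, G↔C). The complement of the template is CGTGTCTACCAAGTGTACTAACCGCTTACTCCCTTGTCAAAAAC; antiparallel, so 5'→3' the coding strand is CAAAAACTGTTCCCTCATTCGCCAATCATGTGAACCATCTGTGC. Replace T with U for the mRNA.

5'-CAAAAACUGUUCCCUCAUUCGCCAAUCAUGUGAACCAUCUGUGC-3'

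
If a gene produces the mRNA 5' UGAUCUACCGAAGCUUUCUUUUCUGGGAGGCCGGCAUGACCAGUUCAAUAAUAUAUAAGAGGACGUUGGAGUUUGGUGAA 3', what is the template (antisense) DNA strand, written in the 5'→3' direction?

5'-TTCACCAAACTCCAACGTCCTCTTATATATTATTGAACTGGTCATGCCGGCCTCCCAGAAAAGAAAGCTTCGGTAGATCA-3'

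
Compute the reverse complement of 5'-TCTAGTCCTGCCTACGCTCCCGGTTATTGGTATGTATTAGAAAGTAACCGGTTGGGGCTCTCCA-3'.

5′-TGGAGAGCCCCAACCGGTTACTTTCTAATACATACCAATAACCGGGAGCGTAGGCAGGACTAGA-3′

Complement each base (A↔T, G↔C): AGATCAGGACGGATGCGAGGGCCAATAACCATACATAATCTTTCATTGGCCAACCCCGAGAGGT. Then reverse.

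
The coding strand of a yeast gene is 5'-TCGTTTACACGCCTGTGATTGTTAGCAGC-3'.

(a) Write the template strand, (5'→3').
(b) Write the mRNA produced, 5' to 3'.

(a) The template strand is the reverse complement of the coding strand: complement AGCAAATGTGCGGACACTAACAATCGTCG, then reverse.
(b) mRNA matches the coding strand with T→U.

(a) 5'-GCTGCTAACAATCACAGGCGTGTAAACGA-3'
(b) 5'-UCGUUUACACGCCUGUGAUUGUUAGCAGC-3'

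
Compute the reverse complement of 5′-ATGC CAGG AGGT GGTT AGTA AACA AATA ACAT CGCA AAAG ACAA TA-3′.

Complement each base (A↔T, G↔C): TACGGTCCTCCACCAATCATTTGTTTATTGTAGCGTTTTCTGTTAT. Then reverse.

5′-TATTGTCTTTTGCGATGTTATTTGTTTACTAACCACCTCCTGGCAT-3′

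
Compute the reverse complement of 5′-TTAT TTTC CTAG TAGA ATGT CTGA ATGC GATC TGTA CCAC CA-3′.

Reading the sequence 3'→5' and pairing each base (A↔T, G↔C) gives the reverse complement directly.

5'-TGGTGGTACAGATCGCATTCAGACATTCTACTAGGAAAATAA-3'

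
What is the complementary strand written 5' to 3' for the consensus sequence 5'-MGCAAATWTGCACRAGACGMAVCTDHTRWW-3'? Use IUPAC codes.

5′-WWYADHAGBTKCGTCTYGTGCAWATTTGCK-3′

Standard pairs A↔T, G↔C; ambiguity codes pair R↔Y, M↔K, W↔W, D↔H, V↔B. Complement (KCGTTTAWACGTGYTCTGCKTBGAHDAYWW), then reverse for 5'→3'.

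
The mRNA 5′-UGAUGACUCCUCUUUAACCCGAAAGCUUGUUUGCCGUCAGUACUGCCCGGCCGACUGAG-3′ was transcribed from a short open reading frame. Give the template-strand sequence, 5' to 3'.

Replace U with T to get the coding DNA strand: TGATGACTCCTCTTTAACCCGAAAGCTTGTTTGCCGTCAGTACTGCCCGGCCGACTGAG. The template strand is its reverse complement (complement ACTACTGAGGAGAAATTGGGCTTTCGAACAAACGGCAGTCATGACGGGCCGGCTGACTC, then reverse).

5'-CTCAGTCGGCCGGGCAGTACTGACGGCAAACAAGCTTTCGGGTTAAAGAGGAGTCATCA-3'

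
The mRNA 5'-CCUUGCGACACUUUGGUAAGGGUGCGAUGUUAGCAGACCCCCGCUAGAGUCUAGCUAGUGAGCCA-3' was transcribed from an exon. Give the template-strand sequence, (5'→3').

5'-TGGCTCACTAGCTAGACTCTAGCGGGGGTCTGCTAACATCGCACCCTTACCAAAGTGTCGCAAGG-3'

Replace U with T to get the coding DNA strand: CCTTGCGACACTTTGGTAAGGGTGCGATGTTAGCAGACCCCCGCTAGAGTCTAGCTAGTGAGCCA. The template strand is its reverse complement (complement GGAACGCTGTGAAACCATTCCCACGCTACAATCGTCTGGGGGCGATCTCAGATCGATCACTCGGT, then reverse).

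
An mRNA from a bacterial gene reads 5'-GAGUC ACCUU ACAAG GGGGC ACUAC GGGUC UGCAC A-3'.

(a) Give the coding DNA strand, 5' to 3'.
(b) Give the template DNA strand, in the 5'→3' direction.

(a) The coding strand matches the mRNA with U→T.
(b) The template strand is the reverse complement of the coding strand.

(a) 5'-GAGTCACCTTACAAGGGGGCACTACGGGTCTGCACA-3'
(b) 5'-TGTGCAGACCCGTAGTGCCCCCTTGTAAGGTGACTC-3'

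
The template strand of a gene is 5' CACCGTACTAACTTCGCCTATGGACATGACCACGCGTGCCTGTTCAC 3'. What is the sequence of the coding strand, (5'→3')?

5'-GTGAACAGGCACGCGTGGTCATGTCCATAGGCGAAGTTAGTACGGTG-3'

The coding strand is complementary and antiparallel to the template: take the complement (A↔T, G↔C) and reverse.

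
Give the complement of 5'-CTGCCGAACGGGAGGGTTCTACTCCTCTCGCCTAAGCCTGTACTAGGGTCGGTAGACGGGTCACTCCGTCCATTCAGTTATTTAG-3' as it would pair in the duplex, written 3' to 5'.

Base-pairing A↔T, G↔C gives the complement. The complementary strand is antiparallel, so paired with a 5'→3' strand it runs 3'→5'.

3′-GACGGCTTGCCCTCCCAAGATGAGGAGAGCGGATTCGGACATGATCCCAGCCATCTGCCCAGTGAGGCAGGTAAGTCAATAAATC-5′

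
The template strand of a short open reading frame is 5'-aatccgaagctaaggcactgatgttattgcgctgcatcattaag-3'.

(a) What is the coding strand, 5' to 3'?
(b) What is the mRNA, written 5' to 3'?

(a) 5′-CTTAATGATGCAGCGCAATAACATCAGTGCCTTAGCTTCGGATT-3′
(b) 5'-CUUAAUGAUGCAGCGCAAUAACAUCAGUGCCUUAGCUUCGGAUU-3'

(a) The coding strand is the reverse complement of the template: complement TTAGGCTTCGATTCCGTGACTACAATAACGCGACGTAGTAATTC, then reverse.
(b) mRNA has the coding-strand sequence with T→U.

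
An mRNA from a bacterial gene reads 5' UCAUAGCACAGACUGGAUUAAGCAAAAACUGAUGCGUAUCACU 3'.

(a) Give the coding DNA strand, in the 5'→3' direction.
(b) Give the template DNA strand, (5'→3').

(a) The coding strand matches the mRNA with U→T.
(b) The template strand is the reverse complement of the coding strand.

(a) 5'-TCATAGCACAGACTGGATTAAGCAAAAACTGATGCGTATCACT-3'
(b) 5′-AGTGATACGCATCAGTTTTTGCTTAATCCAGTCTGTGCTATGA-3′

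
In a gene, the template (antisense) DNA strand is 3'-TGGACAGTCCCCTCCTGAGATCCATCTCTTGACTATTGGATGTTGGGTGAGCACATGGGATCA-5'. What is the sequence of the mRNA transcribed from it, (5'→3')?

Reading the template 3'→5' as shown, RNA polymerase pairs each base (A→U, T→A, G↔C) to build mRNA 5'→3' directly.

5'-ACCUGUCAGGGGAGGACUCUAGGUAGAGAACUGAUAACCUACAACCCACUCGUGUACCCUAGU-3'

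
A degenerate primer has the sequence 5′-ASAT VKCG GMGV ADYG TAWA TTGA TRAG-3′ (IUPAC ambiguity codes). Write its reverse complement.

Standard pairs A↔T, G↔C; ambiguity codes pair R↔Y, M↔K, W↔W, S↔S, D↔H, V↔B. Complement (TSTABMGCCKCBTHRCATWTAACTAYTC), then reverse for 5'→3'.

5'-CTYATCAATWTACRHTBCKCCGMBATST-3'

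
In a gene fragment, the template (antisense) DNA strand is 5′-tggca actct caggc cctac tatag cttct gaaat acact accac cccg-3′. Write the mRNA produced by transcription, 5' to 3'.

The mRNA has the sequence of the coding strand (reverse complement of the template) with T→U. Reverse complement of TGGCAACTCTCAGGCCCTACTATAGCTTCTGAAATACACTACCACCCCG is CGGGGTGGTAGTGTATTTCAGAAGCTATAGTAGGGCCTGAGAGTTGCCA; then T→U.

5'-CGGGGUGGUAGUGUAUUUCAGAAGCUAUAGUAGGGCCUGAGAGUUGCCA-3'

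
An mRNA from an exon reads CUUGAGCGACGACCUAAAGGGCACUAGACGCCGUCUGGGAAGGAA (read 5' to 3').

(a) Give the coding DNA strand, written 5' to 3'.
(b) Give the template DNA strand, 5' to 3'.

(a) 5′-CTTGAGCGACGACCTAAAGGGCACTAGACGCCGTCTGGGAAGGAA-3′
(b) 5'-TTCCTTCCCAGACGGCGTCTAGTGCCCTTTAGGTCGTCGCTCAAG-3'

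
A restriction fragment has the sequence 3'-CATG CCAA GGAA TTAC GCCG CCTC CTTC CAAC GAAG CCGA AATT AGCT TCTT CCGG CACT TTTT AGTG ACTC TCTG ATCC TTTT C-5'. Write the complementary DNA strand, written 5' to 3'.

The strand is given 3'→5', so its complement runs 5'→3' in the same left-to-right order: pair each base A↔T, G↔C.

5'-GTACGGTTCCTTAATGCGGCGGAGGAAGGTTGCTTCGGCTTTAATCGAAGAAGGCCGTGAAAAATCACTGAGAGACTAGGAAAAG-3'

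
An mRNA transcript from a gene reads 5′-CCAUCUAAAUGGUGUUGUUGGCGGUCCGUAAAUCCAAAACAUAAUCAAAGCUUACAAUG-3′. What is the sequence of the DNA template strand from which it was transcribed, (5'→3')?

5'-CATTGTAAGCTTTGATTATGTTTTGGATTTACGGACCGCCAACAACACCATTTAGATGG-3'

Replace U with T to get the coding DNA strand: CCATCTAAATGGTGTTGTTGGCGGTCCGTAAATCCAAAACATAATCAAAGCTTACAATG. The template strand is its reverse complement (complement GGTAGATTTACCACAACAACCGCCAGGCATTTAGGTTTTGTATTAGTTTCGAATGTTAC, then reverse).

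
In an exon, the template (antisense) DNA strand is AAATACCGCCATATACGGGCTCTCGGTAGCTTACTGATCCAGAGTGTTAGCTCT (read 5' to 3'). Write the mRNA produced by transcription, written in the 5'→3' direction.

The mRNA has the sequence of the coding strand (reverse complement of the template) with T→U. Reverse complement of AAATACCGCCATATACGGGCTCTCGGTAGCTTACTGATCCAGAGTGTTAGCTCT is AGAGCTAACACTCTGGATCAGTAAGCTACCGAGAGCCCGTATATGGCGGTATTT; then T→U.

5′-AGAGCUAACACUCUGGAUCAGUAAGCUACCGAGAGCCCGUAUAUGGCGGUAUUU-3′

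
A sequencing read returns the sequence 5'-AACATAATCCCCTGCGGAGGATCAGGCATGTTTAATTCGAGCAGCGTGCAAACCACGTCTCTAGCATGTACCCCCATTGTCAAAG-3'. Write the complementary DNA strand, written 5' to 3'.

5'-CTTTGACAATGGGGGTACATGCTAGAGACGTGGTTTGCACGCTGCTCGAATTAAACATGCCTGATCCTCCGCAGGGGATTATGTT-3'

The complement of AACATAATCCCCTGCGGAGGATCAGGCATGTTTAATTCGAGCAGCGTGCAAACCACGTCTCTAGCATGTACCCCCATTGTCAAAG is TTGTATTAGGGGACGCCTCCTAGTCCGTACAAATTAAGCTCGTCGCACGTTTGGTGCAGAGATCGTACATGGGGGTAACAGTTTC (A↔T, G↔C). DNA strands are antiparallel, so the complementary strand runs 3'→5'; reversing gives the 5'→3' form.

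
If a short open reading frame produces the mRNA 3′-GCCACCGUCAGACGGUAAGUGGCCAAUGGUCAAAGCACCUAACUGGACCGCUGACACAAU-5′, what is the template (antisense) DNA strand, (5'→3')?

Written 5'→3' the mRNA is UAACACAGUCGCCAGGUCAAUCCACGAAACUGGUAACCGGUGAAUGGCAGACUGCCACCG, so the coding DNA strand is TAACACAGTCGCCAGGTCAATCCACGAAACTGGTAACCGGTGAATGGCAGACTGCCACCG. The template is its reverse complement.

5'-CGGTGGCAGTCTGCCATTCACCGGTTACCAGTTTCGTGGATTGACCTGGCGACTGTGTTA-3'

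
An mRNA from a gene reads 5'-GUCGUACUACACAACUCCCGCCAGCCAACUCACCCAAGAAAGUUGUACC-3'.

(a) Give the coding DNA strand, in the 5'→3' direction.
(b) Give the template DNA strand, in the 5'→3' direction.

(a) 5'-GTCGTACTACACAACTCCCGCCAGCCAACTCACCCAAGAAAGTTGTACC-3'
(b) 5'-GGTACAACTTTCTTGGGTGAGTTGGCTGGCGGGAGTTGTGTAGTACGAC-3'

(a) The coding strand matches the mRNA with U→T.
(b) The template strand is the reverse complement of the coding strand.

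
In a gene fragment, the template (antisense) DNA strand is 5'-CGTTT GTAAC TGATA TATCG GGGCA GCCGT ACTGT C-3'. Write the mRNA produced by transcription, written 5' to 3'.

The mRNA has the sequence of the coding strand (reverse complement of the template) with T→U. Reverse complement of CGTTTGTAACTGATATATCGGGGCAGCCGTACTGTC is GACAGTACGGCTGCCCCGATATATCAGTTACAAACG; then T→U.

5′-GACAGUACGGCUGCCCCGAUAUAUCAGUUACAAACG-3′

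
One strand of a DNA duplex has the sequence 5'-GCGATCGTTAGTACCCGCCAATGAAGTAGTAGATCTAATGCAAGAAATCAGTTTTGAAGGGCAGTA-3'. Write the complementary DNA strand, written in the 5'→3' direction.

Pairing A↔T and G↔C gives CGCTAGCAATCATGGGCGGTTACTTCATCATCTAGATTACGTTCTTTAGTCAAAACTTCCCGTCAT, running 3'→5'. Reverse for the 5'→3' convention.

5'-TACTGCCCTTCAAAACTGATTTCTTGCATTAGATCTACTACTTCATTGGCGGGTACTAACGATCGC-3'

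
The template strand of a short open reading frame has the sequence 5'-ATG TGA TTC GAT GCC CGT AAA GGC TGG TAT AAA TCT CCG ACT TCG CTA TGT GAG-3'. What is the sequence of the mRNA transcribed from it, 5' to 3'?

RNA polymerase reads the template 3'→5' and synthesizes mRNA 5'→3' by base-pairing (A→U, T→A, G↔C). The complement of the template is TACACTAAGCTACGGGCATTTCCGACCATATTTAGAGGCTGAAGCGATACACTC; antiparallel, so 5'→3' the coding strand is CTCACATAGCGAAGTCGGAGATTTATACCAGCCTTTACGGGCATCGAATCACAT. Replace T with U for the mRNA.

5'-CUCACAUAGCGAAGUCGGAGAUUUAUACCAGCCUUUACGGGCAUCGAAUCACAU-3'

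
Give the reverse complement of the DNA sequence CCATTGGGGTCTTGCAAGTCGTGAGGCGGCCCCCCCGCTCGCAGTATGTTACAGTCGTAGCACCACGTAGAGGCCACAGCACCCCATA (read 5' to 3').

Complement each base (A↔T, G↔C): GGTAACCCCAGAACGTTCAGCACTCCGCCGGGGGGGCGAGCGTCATACAATGTCAGCATCGTGGTGCATCTCCGGTGTCGTGGGGTAT. Then reverse.

5'-TATGGGGTGCTGTGGCCTCTACGTGGTGCTACGACTGTAACATACTGCGAGCGGGGGGGCCGCCTCACGACTTGCAAGACCCCAATGG-3'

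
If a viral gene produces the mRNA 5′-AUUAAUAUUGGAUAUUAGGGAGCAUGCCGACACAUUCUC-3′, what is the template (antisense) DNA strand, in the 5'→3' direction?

Replace U with T to get the coding DNA strand: ATTAATATTGGATATTAGGGAGCATGCCGACACATTCTC. The template strand is its reverse complement (complement TAATTATAACCTATAATCCCTCGTACGGCTGTGTAAGAG, then reverse).

5'-GAGAATGTGTCGGCATGCTCCCTAATATCCAATATTAAT-3'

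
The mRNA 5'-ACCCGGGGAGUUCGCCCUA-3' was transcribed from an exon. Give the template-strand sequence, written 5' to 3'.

5'-TAGGGCGAACTCCCCGGGT-3'

Replace U with T to get the coding DNA strand: ACCCGGGGAGTTCGCCCTA. The template strand is its reverse complement (complement TGGGCCCCTCAAGCGGGAT, then reverse).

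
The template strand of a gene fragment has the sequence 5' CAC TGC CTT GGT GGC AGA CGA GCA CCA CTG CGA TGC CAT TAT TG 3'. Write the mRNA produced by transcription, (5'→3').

5'-CAAUAAUGGCAUCGCAGUGGUGCUCGUCUGCCACCAAGGCAGUG-3'

The mRNA has the sequence of the coding strand (reverse complement of the template) with T→U. Reverse complement of CACTGCCTTGGTGGCAGACGAGCACCACTGCGATGCCATTATTG is CAATAATGGCATCGCAGTGGTGCTCGTCTGCCACCAAGGCAGTG; then T→U.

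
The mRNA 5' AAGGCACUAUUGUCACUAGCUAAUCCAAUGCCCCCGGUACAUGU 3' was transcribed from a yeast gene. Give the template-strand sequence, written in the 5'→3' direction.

5'-ACATGTACCGGGGGCATTGGATTAGCTAGTGACAATAGTGCCTT-3'

Replace U with T to get the coding DNA strand: AAGGCACTATTGTCACTAGCTAATCCAATGCCCCCGGTACATGT. The template strand is its reverse complement (complement TTCCGTGATAACAGTGATCGATTAGGTTACGGGGGCCATGTACA, then reverse).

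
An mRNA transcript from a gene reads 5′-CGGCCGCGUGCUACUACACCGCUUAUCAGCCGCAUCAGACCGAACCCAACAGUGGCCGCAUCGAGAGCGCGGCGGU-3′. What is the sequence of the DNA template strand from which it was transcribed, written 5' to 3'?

5'-ACCGCCGCGCTCTCGATGCGGCCACTGTTGGGTTCGGTCTGATGCGGCTGATAAGCGGTGTAGTAGCACGCGGCCG-3'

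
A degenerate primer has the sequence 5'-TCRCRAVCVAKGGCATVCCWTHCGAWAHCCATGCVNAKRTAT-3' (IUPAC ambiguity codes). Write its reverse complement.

5'-ATAYMTNBGCATGGDTWTCGDAWGGBATGCCMTBGBTYGYGA-3'

Standard pairs A↔T, G↔C; ambiguity codes pair R↔Y, K↔M, W↔W, H↔D, V↔B, N↔N. Complement (AGYGYTBGBTMCCGTABGGWADGCTWTDGGTACGBNTMYATA), then reverse for 5'→3'.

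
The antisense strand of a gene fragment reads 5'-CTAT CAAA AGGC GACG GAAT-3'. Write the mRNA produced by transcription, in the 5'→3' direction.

The mRNA has the sequence of the coding strand (reverse complement of the template) with T→U. Reverse complement of CTATCAAAAGGCGACGGAAT is ATTCCGTCGCCTTTTGATAG; then T→U.

5'-AUUCCGUCGCCUUUUGAUAG-3'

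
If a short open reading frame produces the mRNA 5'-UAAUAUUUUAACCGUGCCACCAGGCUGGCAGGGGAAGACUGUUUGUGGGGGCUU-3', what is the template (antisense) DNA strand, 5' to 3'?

Replace U with T to get the coding DNA strand: TAATATTTTAACCGTGCCACCAGGCTGGCAGGGGAAGACTGTTTGTGGGGGCTT. The template strand is its reverse complement (complement ATTATAAAATTGGCACGGTGGTCCGACCGTCCCCTTCTGACAAACACCCCCGAA, then reverse).

5'-AAGCCCCCACAAACAGTCTTCCCCTGCCAGCCTGGTGGCACGGTTAAAATATTA-3'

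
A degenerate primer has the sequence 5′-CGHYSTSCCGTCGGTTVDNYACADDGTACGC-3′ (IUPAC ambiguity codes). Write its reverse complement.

5'-GCGTACHHTGTRNHBAACCGACGGSASRDCG-3'

Standard pairs A↔T, G↔C; ambiguity codes pair Y↔R, S↔S, D↔H, V↔B, N↔N. Complement (GCDRSASGGCAGCCAABHNRTGTHHCATGCG), then reverse for 5'→3'.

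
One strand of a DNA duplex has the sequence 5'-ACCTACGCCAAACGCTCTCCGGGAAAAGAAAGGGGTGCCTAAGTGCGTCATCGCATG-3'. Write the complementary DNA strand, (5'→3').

The complement of ACCTACGCCAAACGCTCTCCGGGAAAAGAAAGGGGTGCCTAAGTGCGTCATCGCATG is TGGATGCGGTTTGCGAGAGGCCCTTTTCTTTCCCCACGGATTCACGCAGTAGCGTAC (A↔T, G↔C). DNA strands are antiparallel, so the complementary strand runs 3'→5'; reversing gives the 5'→3' form.

5'-CATGCGATGACGCACTTAGGCACCCCTTTCTTTTCCCGGAGAGCGTTTGGCGTAGGT-3'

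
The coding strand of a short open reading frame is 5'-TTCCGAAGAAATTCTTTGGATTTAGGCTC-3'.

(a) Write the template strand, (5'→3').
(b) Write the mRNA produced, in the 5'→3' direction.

(a) The template strand is the reverse complement of the coding strand: complement AAGGCTTCTTTAAGAAACCTAAATCCGAG, then reverse.
(b) mRNA matches the coding strand with T→U.

(a) 5'-GAGCCTAAATCCAAAGAATTTCTTCGGAA-3'
(b) 5'-UUCCGAAGAAAUUCUUUGGAUUUAGGCUC-3'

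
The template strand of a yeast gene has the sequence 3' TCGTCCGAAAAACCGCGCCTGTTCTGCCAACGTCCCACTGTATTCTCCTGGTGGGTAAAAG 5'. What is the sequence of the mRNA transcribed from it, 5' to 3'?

5'-AGCAGGCUUUUUGGCGCGGACAAGACGGUUGCAGGGUGACAUAAGAGGACCACCCAUUUUC-3'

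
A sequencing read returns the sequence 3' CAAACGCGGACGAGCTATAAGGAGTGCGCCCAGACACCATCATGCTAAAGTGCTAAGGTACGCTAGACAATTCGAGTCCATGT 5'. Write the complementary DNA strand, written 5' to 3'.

The strand is given 3'→5', so its complement runs 5'→3' in the same left-to-right order: pair each base A↔T, G↔C.

5′-GTTTGCGCCTGCTCGATATTCCTCACGCGGGTCTGTGGTAGTACGATTTCACGATTCCATGCGATCTGTTAAGCTCAGGTACA-3′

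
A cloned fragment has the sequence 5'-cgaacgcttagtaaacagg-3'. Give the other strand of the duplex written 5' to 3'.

5'-CCTGTTTACTAAGCGTTCG-3'

Pairing A↔T and G↔C gives GCTTGCGAATCATTTGTCC, running 3'→5'. Reverse for the 5'→3' convention.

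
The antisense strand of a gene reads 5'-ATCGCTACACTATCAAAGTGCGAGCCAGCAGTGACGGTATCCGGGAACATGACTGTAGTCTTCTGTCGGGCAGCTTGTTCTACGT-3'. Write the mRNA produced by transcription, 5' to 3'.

RNA polymerase reads the template 3'→5' and synthesizes mRNA 5'→3' by base-pairing (A→U, T→A, G↔C). The complement of the template is TAGCGATGTGATAGTTTCACGCTCGGTCGTCACTGCCATAGGCCCTTGTACTGACATCAGAAGACAGCCCGTCGAACAAGATGCA; antiparallel, so 5'→3' the coding strand is ACGTAGAACAAGCTGCCCGACAGAAGACTACAGTCATGTTCCCGGATACCGTCACTGCTGGCTCGCACTTTGATAGTGTAGCGAT. Replace T with U for the mRNA.

5'-ACGUAGAACAAGCUGCCCGACAGAAGACUACAGUCAUGUUCCCGGAUACCGUCACUGCUGGCUCGCACUUUGAUAGUGUAGCGAU-3'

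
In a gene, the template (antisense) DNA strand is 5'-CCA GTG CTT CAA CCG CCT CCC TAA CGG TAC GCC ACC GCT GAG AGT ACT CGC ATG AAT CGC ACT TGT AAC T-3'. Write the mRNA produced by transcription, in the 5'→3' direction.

5′-AGUUACAAGUGCGAUUCAUGCGAGUACUCUCAGCGGUGGCGUACCGUUAGGGAGGCGGUUGAAGCACUGG-3′

The mRNA has the sequence of the coding strand (reverse complement of the template) with T→U. Reverse complement of CCAGTGCTTCAACCGCCTCCCTAACGGTACGCCACCGCTGAGAGTACTCGCATGAATCGCACTTGTAACT is AGTTACAAGTGCGATTCATGCGAGTACTCTCAGCGGTGGCGTACCGTTAGGGAGGCGGTTGAAGCACTGG; then T→U.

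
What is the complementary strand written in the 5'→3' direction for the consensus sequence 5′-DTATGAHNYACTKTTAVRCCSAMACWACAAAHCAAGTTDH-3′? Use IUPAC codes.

5'-DHAACTTGDTTTGTWGTKTSGGYBTAAMAGTRNDTCATAH-3'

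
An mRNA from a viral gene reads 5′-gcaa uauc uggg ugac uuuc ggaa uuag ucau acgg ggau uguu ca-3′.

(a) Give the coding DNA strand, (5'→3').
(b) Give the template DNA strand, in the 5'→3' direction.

(a) The coding strand matches the mRNA with U→T.
(b) The template strand is the reverse complement of the coding strand.

(a) 5'-GCAATATCTGGGTGACTTTCGGAATTAGTCATACGGGGATTGTTCA-3'
(b) 5'-TGAACAATCCCCGTATGACTAATTCCGAAAGTCACCCAGATATTGC-3'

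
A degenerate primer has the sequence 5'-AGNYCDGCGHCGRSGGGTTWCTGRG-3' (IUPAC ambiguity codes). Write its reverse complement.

5'-CYCAGWAACCCSYCGDCGCHGRNCT-3'

Standard pairs A↔T, G↔C; ambiguity codes pair R↔Y, W↔W, S↔S, D↔H, N↔N. Complement (TCNRGHCGCDGCYSCCCAAWGACYC), then reverse for 5'→3'.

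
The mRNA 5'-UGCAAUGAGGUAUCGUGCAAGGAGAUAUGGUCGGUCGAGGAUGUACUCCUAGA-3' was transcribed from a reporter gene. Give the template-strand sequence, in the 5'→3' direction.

5'-TCTAGGAGTACATCCTCGACCGACCATATCTCCTTGCACGATACCTCATTGCA-3'

Replace U with T to get the coding DNA strand: TGCAATGAGGTATCGTGCAAGGAGATATGGTCGGTCGAGGATGTACTCCTAGA. The template strand is its reverse complement (complement ACGTTACTCCATAGCACGTTCCTCTATACCAGCCAGCTCCTACATGAGGATCT, then reverse).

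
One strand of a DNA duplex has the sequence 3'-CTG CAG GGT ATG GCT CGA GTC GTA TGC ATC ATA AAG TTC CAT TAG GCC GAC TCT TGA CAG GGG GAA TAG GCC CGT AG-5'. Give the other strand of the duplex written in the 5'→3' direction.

5'-GACGTCCCATACCGAGCTCAGCATACGTAGTATTTCAAGGTAATCCGGCTGAGAACTGTCCCCCTTATCCGGGCATC-3'

The strand is given 3'→5', so its complement runs 5'→3' in the same left-to-right order: pair each base A↔T, G↔C.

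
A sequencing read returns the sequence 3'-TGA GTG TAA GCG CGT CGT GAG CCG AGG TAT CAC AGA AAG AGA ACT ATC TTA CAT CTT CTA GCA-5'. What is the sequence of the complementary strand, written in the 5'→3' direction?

5'-ACTCACATTCGCGCAGCACTCGGCTCCATAGTGTCTTTCTCTTGATAGAATGTAGAAGATCGT-3'

The strand is given 3'→5', so its complement runs 5'→3' in the same left-to-right order: pair each base A↔T, G↔C.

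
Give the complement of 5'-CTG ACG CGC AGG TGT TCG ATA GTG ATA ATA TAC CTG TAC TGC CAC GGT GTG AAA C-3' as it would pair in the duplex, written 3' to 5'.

3′-GACTGCGCGTCCACAAGCTATCACTATTATATGGACATGACGGTGCCACACTTTG-5′

Base-pairing A↔T, G↔C gives the complement. The complementary strand is antiparallel, so paired with a 5'→3' strand it runs 3'→5'.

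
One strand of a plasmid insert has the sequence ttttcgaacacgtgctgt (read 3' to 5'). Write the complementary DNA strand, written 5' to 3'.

5'-AAAAGCTTGTGCACGACA-3'

The strand is given 3'→5', so its complement runs 5'→3' in the same left-to-right order: pair each base A↔T, G↔C.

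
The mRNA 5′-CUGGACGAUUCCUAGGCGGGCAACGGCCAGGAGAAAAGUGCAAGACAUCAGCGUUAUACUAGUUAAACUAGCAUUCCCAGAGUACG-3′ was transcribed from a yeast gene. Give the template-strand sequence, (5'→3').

Replace U with T to get the coding DNA strand: CTGGACGATTCCTAGGCGGGCAACGGCCAGGAGAAAAGTGCAAGACATCAGCGTTATACTAGTTAAACTAGCATTCCCAGAGTACG. The template strand is its reverse complement (complement GACCTGCTAAGGATCCGCCCGTTGCCGGTCCTCTTTTCACGTTCTGTAGTCGCAATATGATCAATTTGATCGTAAGGGTCTCATGC, then reverse).

5'-CGTACTCTGGGAATGCTAGTTTAACTAGTATAACGCTGATGTCTTGCACTTTTCTCCTGGCCGTTGCCCGCCTAGGAATCGTCCAG-3'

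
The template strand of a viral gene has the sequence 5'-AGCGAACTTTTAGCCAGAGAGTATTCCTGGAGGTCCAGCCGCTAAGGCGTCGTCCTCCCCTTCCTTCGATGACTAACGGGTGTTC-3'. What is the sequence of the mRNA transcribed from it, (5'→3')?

5'-GAACACCCGUUAGUCAUCGAAGGAAGGGGAGGACGACGCCUUAGCGGCUGGACCUCCAGGAAUACUCUCUGGCUAAAAGUUCGCU-3'

RNA polymerase reads the template 3'→5' and synthesizes mRNA 5'→3' by base-pairing (A→U, T→A, G↔C). The complement of the template is TCGCTTGAAAATCGGTCTCTCATAAGGACCTCCAGGTCGGCGATTCCGCAGCAGGAGGGGAAGGAAGCTACTGATTGCCCACAAG; antiparallel, so 5'→3' the coding strand is GAACACCCGTTAGTCATCGAAGGAAGGGGAGGACGACGCCTTAGCGGCTGGACCTCCAGGAATACTCTCTGGCTAAAAGTTCGCT. Replace T with U for the mRNA.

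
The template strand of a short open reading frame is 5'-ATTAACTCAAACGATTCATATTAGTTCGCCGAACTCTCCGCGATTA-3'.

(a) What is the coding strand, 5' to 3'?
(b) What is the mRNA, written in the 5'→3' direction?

(a) The coding strand is the reverse complement of the template: complement TAATTGAGTTTGCTAAGTATAATCAAGCGGCTTGAGAGGCGCTAAT, then reverse.
(b) mRNA has the coding-strand sequence with T→U.

(a) 5'-TAATCGCGGAGAGTTCGGCGAACTAATATGAATCGTTTGAGTTAAT-3'
(b) 5'-UAAUCGCGGAGAGUUCGGCGAACUAAUAUGAAUCGUUUGAGUUAAU-3'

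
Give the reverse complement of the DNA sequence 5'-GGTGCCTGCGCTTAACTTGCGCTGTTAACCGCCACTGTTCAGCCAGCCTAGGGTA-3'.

Complement each base (A↔T, G↔C): CCACGGACGCGAATTGAACGCGACAATTGGCGGTGACAAGTCGGTCGGATCCCAT. Then reverse.

5'-TACCCTAGGCTGGCTGAACAGTGGCGGTTAACAGCGCAAGTTAAGCGCAGGCACC-3'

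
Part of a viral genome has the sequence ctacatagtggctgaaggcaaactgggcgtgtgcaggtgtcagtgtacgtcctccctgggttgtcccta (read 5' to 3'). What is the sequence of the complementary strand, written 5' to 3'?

5'-TAGGGACAACCCAGGGAGGACGTACACTGACACCTGCACACGCCCAGTTTGCCTTCAGCCACTATGTAG-3'

Pairing A↔T and G↔C gives GATGTATCACCGACTTCCGTTTGACCCGCACACGTCCACAGTCACATGCAGGAGGGACCCAACAGGGAT, running 3'→5'. Reverse for the 5'→3' convention.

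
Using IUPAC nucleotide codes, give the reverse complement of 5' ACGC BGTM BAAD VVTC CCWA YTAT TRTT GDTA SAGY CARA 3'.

Standard pairs A↔T, G↔C; ambiguity codes pair R↔Y, M↔K, W↔W, S↔S, B↔V, D↔H. Complement (TGCGVCAKVTTHBBAGGGWTRATAAYAACHATSTCRGTYT), then reverse for 5'→3'.

5'-TYTGRCTSTAHCAAYAATARTWGGGABBHTTVKACVGCGT-3'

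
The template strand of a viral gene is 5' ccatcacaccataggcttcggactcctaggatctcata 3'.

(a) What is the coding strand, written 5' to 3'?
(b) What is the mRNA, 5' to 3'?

(a) The coding strand is the reverse complement of the template: complement GGTAGTGTGGTATCCGAAGCCTGAGGATCCTAGAGTAT, then reverse.
(b) mRNA has the coding-strand sequence with T→U.

(a) 5'-TATGAGATCCTAGGAGTCCGAAGCCTATGGTGTGATGG-3'
(b) 5'-UAUGAGAUCCUAGGAGUCCGAAGCCUAUGGUGUGAUGG-3'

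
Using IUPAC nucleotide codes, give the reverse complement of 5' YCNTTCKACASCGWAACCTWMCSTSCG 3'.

Standard pairs A↔T, G↔C; ambiguity codes pair Y↔R, M↔K, W↔W, S↔S, N↔N. Complement (RGNAAGMTGTSGCWTTGGAWKGSASGC), then reverse for 5'→3'.

5'-CGSASGKWAGGTTWCGSTGTMGAANGR-3'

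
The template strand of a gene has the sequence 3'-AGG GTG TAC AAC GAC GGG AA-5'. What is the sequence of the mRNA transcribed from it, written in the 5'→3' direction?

Reading the template 3'→5' as shown, RNA polymerase pairs each base (A→U, T→A, G↔C) to build mRNA 5'→3' directly.

5'-UCCCACAUGUUGCUGCCCUU-3'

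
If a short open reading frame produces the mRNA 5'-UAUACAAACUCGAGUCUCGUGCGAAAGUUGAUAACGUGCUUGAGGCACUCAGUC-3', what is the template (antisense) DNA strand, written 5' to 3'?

5'-GACTGAGTGCCTCAAGCACGTTATCAACTTTCGCACGAGACTCGAGTTTGTATA-3'

Replace U with T to get the coding DNA strand: TATACAAACTCGAGTCTCGTGCGAAAGTTGATAACGTGCTTGAGGCACTCAGTC. The template strand is its reverse complement (complement ATATGTTTGAGCTCAGAGCACGCTTTCAACTATTGCACGAACTCCGTGAGTCAG, then reverse).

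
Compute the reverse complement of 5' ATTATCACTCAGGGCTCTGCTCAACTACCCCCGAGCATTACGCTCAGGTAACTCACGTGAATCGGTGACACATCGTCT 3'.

5'-AGACGATGTGTCACCGATTCACGTGAGTTACCTGAGCGTAATGCTCGGGGGTAGTTGAGCAGAGCCCTGAGTGATAAT-3'

Complement each base (A↔T, G↔C): TAATAGTGAGTCCCGAGACGAGTTGATGGGGGCTCGTAATGCGAGTCCATTGAGTGCACTTAGCCACTGTGTAGCAGA. Then reverse.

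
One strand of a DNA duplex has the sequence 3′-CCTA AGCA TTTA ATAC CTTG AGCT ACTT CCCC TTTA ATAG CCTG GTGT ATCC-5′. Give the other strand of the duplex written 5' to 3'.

5'-GGATTCGTAAATTATGGAACTCGATGAAGGGGAAATTATCGGACCACATAGG-3'

The strand is given 3'→5', so its complement runs 5'→3' in the same left-to-right order: pair each base A↔T, G↔C.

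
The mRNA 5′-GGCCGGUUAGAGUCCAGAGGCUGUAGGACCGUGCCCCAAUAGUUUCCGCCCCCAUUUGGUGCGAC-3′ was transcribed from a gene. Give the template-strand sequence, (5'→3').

5′-GTCGCACCAAATGGGGGCGGAAACTATTGGGGCACGGTCCTACAGCCTCTGGACTCTAACCGGCC-3′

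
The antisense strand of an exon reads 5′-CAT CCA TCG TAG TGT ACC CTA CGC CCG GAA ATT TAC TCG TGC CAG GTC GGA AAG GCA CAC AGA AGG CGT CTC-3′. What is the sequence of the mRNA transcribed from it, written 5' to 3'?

The mRNA has the sequence of the coding strand (reverse complement of the template) with T→U. Reverse complement of CATCCATCGTAGTGTACCCTACGCCCGGAAATTTACTCGTGCCAGGTCGGAAAGGCACACAGAAGGCGTCTC is GAGACGCCTTCTGTGTGCCTTTCCGACCTGGCACGAGTAAATTTCCGGGCGTAGGGTACACTACGATGGATG; then T→U.

5'-GAGACGCCUUCUGUGUGCCUUUCCGACCUGGCACGAGUAAAUUUCCGGGCGUAGGGUACACUACGAUGGAUG-3'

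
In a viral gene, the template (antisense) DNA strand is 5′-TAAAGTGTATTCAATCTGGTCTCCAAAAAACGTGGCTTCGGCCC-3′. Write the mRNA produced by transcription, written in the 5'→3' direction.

5'-GGGCCGAAGCCACGUUUUUUGGAGACCAGAUUGAAUACACUUUA-3'

RNA polymerase reads the template 3'→5' and synthesizes mRNA 5'→3' by base-pairing (A→U, T→A, G↔C). The complement of the template is ATTTCACATAAGTTAGACCAGAGGTTTTTTGCACCGAAGCCGGG; antiparallel, so 5'→3' the coding strand is GGGCCGAAGCCACGTTTTTTGGAGACCAGATTGAATACACTTTA. Replace T with U for the mRNA.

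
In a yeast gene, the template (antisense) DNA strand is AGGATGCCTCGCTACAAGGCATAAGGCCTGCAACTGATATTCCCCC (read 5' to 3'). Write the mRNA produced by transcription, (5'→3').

5′-GGGGGAAUAUCAGUUGCAGGCCUUAUGCCUUGUAGCGAGGCAUCCU-3′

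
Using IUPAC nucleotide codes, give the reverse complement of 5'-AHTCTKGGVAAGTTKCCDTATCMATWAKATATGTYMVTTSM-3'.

5'-KSAABKRACATATMTWATKGATAHGGMAACTTBCCMAGADT-3'

Standard pairs A↔T, G↔C; ambiguity codes pair Y↔R, M↔K, W↔W, S↔S, D↔H, V↔B. Complement (TDAGAMCCBTTCAAMGGHATAGKTAWTMTATACARKBAASK), then reverse for 5'→3'.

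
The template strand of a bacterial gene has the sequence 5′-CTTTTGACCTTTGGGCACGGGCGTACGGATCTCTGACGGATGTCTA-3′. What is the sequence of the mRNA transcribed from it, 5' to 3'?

The mRNA has the sequence of the coding strand (reverse complement of the template) with T→U. Reverse complement of CTTTTGACCTTTGGGCACGGGCGTACGGATCTCTGACGGATGTCTA is TAGACATCCGTCAGAGATCCGTACGCCCGTGCCCAAAGGTCAAAAG; then T→U.

5'-UAGACAUCCGUCAGAGAUCCGUACGCCCGUGCCCAAAGGUCAAAAG-3'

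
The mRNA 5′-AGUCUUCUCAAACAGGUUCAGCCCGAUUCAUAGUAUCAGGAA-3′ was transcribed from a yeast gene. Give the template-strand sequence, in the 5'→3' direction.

5'-TTCCTGATACTATGAATCGGGCTGAACCTGTTTGAGAAGACT-3'

Replace U with T to get the coding DNA strand: AGTCTTCTCAAACAGGTTCAGCCCGATTCATAGTATCAGGAA. The template strand is its reverse complement (complement TCAGAAGAGTTTGTCCAAGTCGGGCTAAGTATCATAGTCCTT, then reverse).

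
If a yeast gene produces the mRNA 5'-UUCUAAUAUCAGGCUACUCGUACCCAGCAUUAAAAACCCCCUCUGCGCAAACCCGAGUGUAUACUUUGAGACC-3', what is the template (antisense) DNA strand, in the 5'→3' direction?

5′-GGTCTCAAAGTATACACTCGGGTTTGCGCAGAGGGGGTTTTTAATGCTGGGTACGAGTAGCCTGATATTAGAA-3′

Replace U with T to get the coding DNA strand: TTCTAATATCAGGCTACTCGTACCCAGCATTAAAAACCCCCTCTGCGCAAACCCGAGTGTATACTTTGAGACC. The template strand is its reverse complement (complement AAGATTATAGTCCGATGAGCATGGGTCGTAATTTTTGGGGGAGACGCGTTTGGGCTCACATATGAAACTCTGG, then reverse).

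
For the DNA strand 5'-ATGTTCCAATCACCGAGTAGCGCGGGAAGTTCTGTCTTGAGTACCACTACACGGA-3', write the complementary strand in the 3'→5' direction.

Base-pairing A↔T, G↔C gives the complement. The complementary strand is antiparallel, so paired with a 5'→3' strand it runs 3'→5'.

3'-TACAAGGTTAGTGGCTCATCGCGCCCTTCAAGACAGAACTCATGGTGATGTGCCT-5'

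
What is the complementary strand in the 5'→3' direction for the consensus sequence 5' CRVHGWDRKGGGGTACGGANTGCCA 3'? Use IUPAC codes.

5′-TGGCANTCCGTACCCCMYHWCDBYG-3′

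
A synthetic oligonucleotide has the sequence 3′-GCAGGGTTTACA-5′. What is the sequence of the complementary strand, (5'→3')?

5'-CGTCCCAAATGT-3'

The strand is given 3'→5', so its complement runs 5'→3' in the same left-to-right order: pair each base A↔T, G↔C.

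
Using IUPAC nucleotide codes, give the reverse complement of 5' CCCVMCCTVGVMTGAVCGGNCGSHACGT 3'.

5′-ACGTDSCGNCCGBTCAKBCBAGGKBGGG-3′

Standard pairs A↔T, G↔C; ambiguity codes pair M↔K, S↔S, H↔D, V↔B, N↔N. Complement (GGGBKGGABCBKACTBGCCNGCSDTGCA), then reverse for 5'→3'.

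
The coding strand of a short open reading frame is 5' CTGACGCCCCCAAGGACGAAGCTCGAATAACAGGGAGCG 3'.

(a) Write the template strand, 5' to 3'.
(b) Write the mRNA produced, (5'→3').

(a) 5'-CGCTCCCTGTTATTCGAGCTTCGTCCTTGGGGGCGTCAG-3'
(b) 5'-CUGACGCCCCCAAGGACGAAGCUCGAAUAACAGGGAGCG-3'

(a) The template strand is the reverse complement of the coding strand: complement GACTGCGGGGGTTCCTGCTTCGAGCTTATTGTCCCTCGC, then reverse.
(b) mRNA matches the coding strand with T→U.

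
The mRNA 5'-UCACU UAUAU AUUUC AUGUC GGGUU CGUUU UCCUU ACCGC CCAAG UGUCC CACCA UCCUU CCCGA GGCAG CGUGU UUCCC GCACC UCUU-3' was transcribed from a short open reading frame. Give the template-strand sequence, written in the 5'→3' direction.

Replace U with T to get the coding DNA strand: TCACTTATATATTTCATGTCGGGTTCGTTTTCCTTACCGCCCAAGTGTCCCACCATCCTTCCCGAGGCAGCGTGTTTCCCGCACCTCTT. The template strand is its reverse complement (complement AGTGAATATATAAAGTACAGCCCAAGCAAAAGGAATGGCGGGTTCACAGGGTGGTAGGAAGGGCTCCGTCGCACAAAGGGCGTGGAGAA, then reverse).

5′-AAGAGGTGCGGGAAACACGCTGCCTCGGGAAGGATGGTGGGACACTTGGGCGGTAAGGAAAACGAACCCGACATGAAATATATAAGTGA-3′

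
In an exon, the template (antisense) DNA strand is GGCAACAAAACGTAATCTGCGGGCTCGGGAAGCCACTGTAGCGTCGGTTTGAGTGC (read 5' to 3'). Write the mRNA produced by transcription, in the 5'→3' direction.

5'-GCACUCAAACCGACGCUACAGUGGCUUCCCGAGCCCGCAGAUUACGUUUUGUUGCC-3'

RNA polymerase reads the template 3'→5' and synthesizes mRNA 5'→3' by base-pairing (A→U, T→A, G↔C). The complement of the template is CCGTTGTTTTGCATTAGACGCCCGAGCCCTTCGGTGACATCGCAGCCAAACTCACG; antiparallel, so 5'→3' the coding strand is GCACTCAAACCGACGCTACAGTGGCTTCCCGAGCCCGCAGATTACGTTTTGTTGCC. Replace T with U for the mRNA.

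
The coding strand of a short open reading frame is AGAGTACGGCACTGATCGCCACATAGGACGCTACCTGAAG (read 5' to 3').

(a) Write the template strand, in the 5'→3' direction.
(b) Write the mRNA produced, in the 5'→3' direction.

(a) 5'-CTTCAGGTAGCGTCCTATGTGGCGATCAGTGCCGTACTCT-3'
(b) 5'-AGAGUACGGCACUGAUCGCCACAUAGGACGCUACCUGAAG-3'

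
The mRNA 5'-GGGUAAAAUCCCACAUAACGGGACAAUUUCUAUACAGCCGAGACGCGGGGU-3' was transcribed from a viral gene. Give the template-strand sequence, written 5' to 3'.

5'-ACCCCGCGTCTCGGCTGTATAGAAATTGTCCCGTTATGTGGGATTTTACCC-3'

Replace U with T to get the coding DNA strand: GGGTAAAATCCCACATAACGGGACAATTTCTATACAGCCGAGACGCGGGGT. The template strand is its reverse complement (complement CCCATTTTAGGGTGTATTGCCCTGTTAAAGATATGTCGGCTCTGCGCCCCA, then reverse).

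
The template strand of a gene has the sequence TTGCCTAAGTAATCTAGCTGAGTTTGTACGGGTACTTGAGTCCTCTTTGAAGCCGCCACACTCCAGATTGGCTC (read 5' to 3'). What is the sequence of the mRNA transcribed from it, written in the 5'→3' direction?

The mRNA has the sequence of the coding strand (reverse complement of the template) with T→U. Reverse complement of TTGCCTAAGTAATCTAGCTGAGTTTGTACGGGTACTTGAGTCCTCTTTGAAGCCGCCACACTCCAGATTGGCTC is GAGCCAATCTGGAGTGTGGCGGCTTCAAAGAGGACTCAAGTACCCGTACAAACTCAGCTAGATTACTTAGGCAA; then T→U.

5'-GAGCCAAUCUGGAGUGUGGCGGCUUCAAAGAGGACUCAAGUACCCGUACAAACUCAGCUAGAUUACUUAGGCAA-3'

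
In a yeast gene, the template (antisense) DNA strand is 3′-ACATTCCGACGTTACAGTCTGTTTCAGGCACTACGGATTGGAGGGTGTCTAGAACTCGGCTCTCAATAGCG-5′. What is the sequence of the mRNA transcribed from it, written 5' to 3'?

Reading the template 3'→5' as shown, RNA polymerase pairs each base (A→U, T→A, G↔C) to build mRNA 5'→3' directly.

5'-UGUAAGGCUGCAAUGUCAGACAAAGUCCGUGAUGCCUAACCUCCCACAGAUCUUGAGCCGAGAGUUAUCGC-3'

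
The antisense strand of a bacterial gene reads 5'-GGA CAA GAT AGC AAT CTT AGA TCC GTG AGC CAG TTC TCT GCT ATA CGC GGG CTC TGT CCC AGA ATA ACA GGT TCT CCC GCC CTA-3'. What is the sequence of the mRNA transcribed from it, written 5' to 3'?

RNA polymerase reads the template 3'→5' and synthesizes mRNA 5'→3' by base-pairing (A→U, T→A, G↔C). The complement of the template is CCTGTTCTATCGTTAGAATCTAGGCACTCGGTCAAGAGACGATATGCGCCCGAGACAGGGTCTTATTGTCCAAGAGGGCGGGAT; antiparallel, so 5'→3' the coding strand is TAGGGCGGGAGAACCTGTTATTCTGGGACAGAGCCCGCGTATAGCAGAGAACTGGCTCACGGATCTAAGATTGCTATCTTGTCC. Replace T with U for the mRNA.

5'-UAGGGCGGGAGAACCUGUUAUUCUGGGACAGAGCCCGCGUAUAGCAGAGAACUGGCUCACGGAUCUAAGAUUGCUAUCUUGUCC-3'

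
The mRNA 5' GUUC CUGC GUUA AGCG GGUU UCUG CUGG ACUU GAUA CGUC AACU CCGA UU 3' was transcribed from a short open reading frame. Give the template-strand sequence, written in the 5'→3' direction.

Replace U with T to get the coding DNA strand: GTTCCTGCGTTAAGCGGGTTTCTGCTGGACTTGATACGTCAACTCCGATT. The template strand is its reverse complement (complement CAAGGACGCAATTCGCCCAAAGACGACCTGAACTATGCAGTTGAGGCTAA, then reverse).

5'-AATCGGAGTTGACGTATCAAGTCCAGCAGAAACCCGCTTAACGCAGGAAC-3'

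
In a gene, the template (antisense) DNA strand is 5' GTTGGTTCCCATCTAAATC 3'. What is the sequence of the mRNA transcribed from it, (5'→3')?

RNA polymerase reads the template 3'→5' and synthesizes mRNA 5'→3' by base-pairing (A→U, T→A, G↔C). The complement of the template is CAACCAAGGGTAGATTTAG; antiparallel, so 5'→3' the coding strand is GATTTAGATGGGAACCAAC. Replace T with U for the mRNA.

5'-GAUUUAGAUGGGAACCAAC-3'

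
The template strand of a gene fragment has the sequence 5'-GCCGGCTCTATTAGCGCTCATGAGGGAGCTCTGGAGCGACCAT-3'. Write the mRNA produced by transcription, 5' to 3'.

5'-AUGGUCGCUCCAGAGCUCCCUCAUGAGCGCUAAUAGAGCCGGC-3'

RNA polymerase reads the template 3'→5' and synthesizes mRNA 5'→3' by base-pairing (A→U, T→A, G↔C). The complement of the template is CGGCCGAGATAATCGCGAGTACTCCCTCGAGACCTCGCTGGTA; antiparallel, so 5'→3' the coding strand is ATGGTCGCTCCAGAGCTCCCTCATGAGCGCTAATAGAGCCGGC. Replace T with U for the mRNA.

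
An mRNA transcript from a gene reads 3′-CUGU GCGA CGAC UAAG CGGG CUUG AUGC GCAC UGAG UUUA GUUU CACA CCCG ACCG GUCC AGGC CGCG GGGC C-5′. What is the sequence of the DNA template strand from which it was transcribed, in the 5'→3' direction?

Written 5'→3' the mRNA is CCGGGGCGCCGGACCUGGCCAGCCCACACUUUGAUUUGAGUCACGCGUAGUUCGGGCGAAUCAGCAGCGUGUC, so the coding DNA strand is CCGGGGCGCCGGACCTGGCCAGCCCACACTTTGATTTGAGTCACGCGTAGTTCGGGCGAATCAGCAGCGTGTC. The template is its reverse complement.

5'-GACACGCTGCTGATTCGCCCGAACTACGCGTGACTCAAATCAAAGTGTGGGCTGGCCAGGTCCGGCGCCCCGG-3'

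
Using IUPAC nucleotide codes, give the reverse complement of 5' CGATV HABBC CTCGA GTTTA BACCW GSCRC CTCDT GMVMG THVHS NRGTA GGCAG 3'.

5′-CTGCCTACYNSDBDACKBKCAHGAGGYGSCWGGTVTAAACTCGAGGVVTDBATCG-3′

Standard pairs A↔T, G↔C; ambiguity codes pair R↔Y, M↔K, W↔W, S↔S, B↔V, D↔H, N↔N. Complement (GCTABDTVVGGAGCTCAAATVTGGWCSGYGGAGHACKBKCADBDSNYCATCCGTC), then reverse for 5'→3'.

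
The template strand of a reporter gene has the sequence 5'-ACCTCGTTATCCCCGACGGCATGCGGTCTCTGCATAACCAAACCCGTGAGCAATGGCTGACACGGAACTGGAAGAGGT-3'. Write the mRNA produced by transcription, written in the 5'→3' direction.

5'-ACCUCUUCCAGUUCCGUGUCAGCCAUUGCUCACGGGUUUGGUUAUGCAGAGACCGCAUGCCGUCGGGGAUAACGAGGU-3'

The mRNA has the sequence of the coding strand (reverse complement of the template) with T→U. Reverse complement of ACCTCGTTATCCCCGACGGCATGCGGTCTCTGCATAACCAAACCCGTGAGCAATGGCTGACACGGAACTGGAAGAGGT is ACCTCTTCCAGTTCCGTGTCAGCCATTGCTCACGGGTTTGGTTATGCAGAGACCGCATGCCGTCGGGGATAACGAGGT; then T→U.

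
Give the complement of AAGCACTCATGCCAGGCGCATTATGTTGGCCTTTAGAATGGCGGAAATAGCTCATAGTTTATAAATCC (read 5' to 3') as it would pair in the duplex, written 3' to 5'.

Base-pairing A↔T, G↔C gives the complement. The complementary strand is antiparallel, so paired with a 5'→3' strand it runs 3'→5'.

3'-TTCGTGAGTACGGTCCGCGTAATACAACCGGAAATCTTACCGCCTTTATCGAGTATCAAATATTTAGG-5'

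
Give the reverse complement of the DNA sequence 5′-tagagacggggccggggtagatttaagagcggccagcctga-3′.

5'-TCAGGCTGGCCGCTCTTAAATCTACCCCGGCCCCGTCTCTA-3'

Complement each base (A↔T, G↔C): ATCTCTGCCCCGGCCCCATCTAAATTCTCGCCGGTCGGACT. Then reverse.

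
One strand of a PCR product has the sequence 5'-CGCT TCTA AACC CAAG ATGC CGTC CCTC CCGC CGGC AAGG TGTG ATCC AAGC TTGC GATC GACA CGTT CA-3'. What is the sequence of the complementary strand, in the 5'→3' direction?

5'-TGAACGTGTCGATCGCAAGCTTGGATCACACCTTGCCGGCGGGAGGGACGGCATCTTGGGTTTAGAAGCG-3'

The complement of CGCTTCTAAACCCAAGATGCCGTCCCTCCCGCCGGCAAGGTGTGATCCAAGCTTGCGATCGACACGTTCA is GCGAAGATTTGGGTTCTACGGCAGGGAGGGCGGCCGTTCCACACTAGGTTCGAACGCTAGCTGTGCAAGT (A↔T, G↔C). DNA strands are antiparallel, so the complementary strand runs 3'→5'; reversing gives the 5'→3' form.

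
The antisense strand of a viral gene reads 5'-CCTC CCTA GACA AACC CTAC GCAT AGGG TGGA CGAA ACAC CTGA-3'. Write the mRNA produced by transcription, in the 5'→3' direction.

5'-UCAGGUGUUUCGUCCACCCUAUGCGUAGGGUUUGUCUAGGGAGG-3'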